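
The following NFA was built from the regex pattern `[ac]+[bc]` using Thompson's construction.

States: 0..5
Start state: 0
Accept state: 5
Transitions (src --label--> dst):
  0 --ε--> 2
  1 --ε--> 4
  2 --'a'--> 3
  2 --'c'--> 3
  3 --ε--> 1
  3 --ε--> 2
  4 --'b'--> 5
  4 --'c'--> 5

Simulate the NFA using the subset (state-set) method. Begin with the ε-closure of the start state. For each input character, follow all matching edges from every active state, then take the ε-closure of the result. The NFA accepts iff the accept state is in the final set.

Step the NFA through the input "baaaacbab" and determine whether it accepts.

Answer: REJECT

Derivation:
initial (ε-close {0}): {0,2}
'b' @ 1: {}  — no active states
rest 'aaaacbab' ignored (set empty)
end set {} — state 5 not in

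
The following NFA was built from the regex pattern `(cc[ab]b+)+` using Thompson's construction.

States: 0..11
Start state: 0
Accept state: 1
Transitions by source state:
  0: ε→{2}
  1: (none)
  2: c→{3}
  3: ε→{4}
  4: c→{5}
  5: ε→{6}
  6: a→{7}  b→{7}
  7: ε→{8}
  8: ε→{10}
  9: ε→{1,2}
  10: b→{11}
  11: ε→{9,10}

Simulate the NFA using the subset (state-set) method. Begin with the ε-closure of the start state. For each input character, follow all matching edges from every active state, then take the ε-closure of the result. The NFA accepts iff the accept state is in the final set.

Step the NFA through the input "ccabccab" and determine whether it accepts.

S₀ = ε-closure({0}) = {0,2}
'c' @ 1: {3,4}
'c' @ 2: {5,6}
'a' @ 3: {7,8,10}
'b' @ 4: {1,2,9,10,11}  ✓accept
'c' @ 5: {3,4}
'c' @ 6: {5,6}
'a' @ 7: {7,8,10}
'b' @ 8: {1,2,9,10,11}  ✓accept
final: {1,2,9,10,11}; accept 1 in set

Answer: ACCEPT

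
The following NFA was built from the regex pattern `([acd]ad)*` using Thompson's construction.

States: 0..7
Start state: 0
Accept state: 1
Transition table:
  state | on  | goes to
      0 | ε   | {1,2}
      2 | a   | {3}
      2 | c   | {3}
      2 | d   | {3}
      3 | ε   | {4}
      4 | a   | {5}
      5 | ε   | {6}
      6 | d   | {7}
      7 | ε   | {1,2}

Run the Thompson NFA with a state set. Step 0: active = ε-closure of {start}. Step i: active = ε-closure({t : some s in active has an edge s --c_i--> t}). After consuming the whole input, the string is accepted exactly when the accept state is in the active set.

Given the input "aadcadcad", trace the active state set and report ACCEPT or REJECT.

S₀ = ε-closure({0}) = {0,1,2}
'a' @ 1: {3,4}
'a' @ 2: {5,6}
'd' @ 3: {1,2,7}  [accepting]
'c' @ 4: {3,4}
'a' @ 5: {5,6}
'd' @ 6: {1,2,7}  [accepting]
'c' @ 7: {3,4}
'a' @ 8: {5,6}
'd' @ 9: {1,2,7}  [accepting]
end set {1,2,7} — state 1 in

Answer: ACCEPT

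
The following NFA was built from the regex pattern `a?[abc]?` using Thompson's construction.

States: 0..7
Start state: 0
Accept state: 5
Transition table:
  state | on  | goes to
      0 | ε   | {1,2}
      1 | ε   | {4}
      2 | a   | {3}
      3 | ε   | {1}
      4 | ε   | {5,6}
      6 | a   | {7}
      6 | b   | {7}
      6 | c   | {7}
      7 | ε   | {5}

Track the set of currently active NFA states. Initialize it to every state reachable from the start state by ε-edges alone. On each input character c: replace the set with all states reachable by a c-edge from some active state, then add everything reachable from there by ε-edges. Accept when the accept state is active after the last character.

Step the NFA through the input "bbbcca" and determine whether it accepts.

Answer: REJECT

Steps:
initial (ε-close {0}): {0,1,2,4,5,6}
'b' @ 1: {5,7}  (accept∈set)
'b' @ 2: {}  — no active states
rest 'bcca' ignored (set empty)
after full input: {}  (accept=5 not in)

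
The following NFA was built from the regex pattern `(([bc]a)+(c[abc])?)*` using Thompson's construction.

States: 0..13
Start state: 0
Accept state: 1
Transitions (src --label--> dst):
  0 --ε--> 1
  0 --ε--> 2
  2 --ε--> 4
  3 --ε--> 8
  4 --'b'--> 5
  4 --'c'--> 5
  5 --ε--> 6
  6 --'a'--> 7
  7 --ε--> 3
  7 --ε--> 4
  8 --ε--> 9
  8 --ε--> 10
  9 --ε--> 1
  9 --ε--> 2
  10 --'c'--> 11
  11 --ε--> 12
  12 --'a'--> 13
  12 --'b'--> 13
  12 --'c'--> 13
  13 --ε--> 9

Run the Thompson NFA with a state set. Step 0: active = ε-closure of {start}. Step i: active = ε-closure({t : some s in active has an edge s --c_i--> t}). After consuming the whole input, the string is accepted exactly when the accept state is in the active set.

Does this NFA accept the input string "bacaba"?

Answer: ACCEPT

Steps:
S₀ = ε-closure({0}) = {0,1,2,4}
'b' @ 1: {5,6}
'a' @ 2: {1,2,3,4,7,8,9,10}  (accept∈set)
'c' @ 3: {5,6,11,12}
'a' @ 4: {1,2,3,4,7,8,9,10,13}  (accept∈set)
'b' @ 5: {5,6}
'a' @ 6: {1,2,3,4,7,8,9,10}  (accept∈set)
final: {1,2,3,4,7,8,9,10}; accept 1 in set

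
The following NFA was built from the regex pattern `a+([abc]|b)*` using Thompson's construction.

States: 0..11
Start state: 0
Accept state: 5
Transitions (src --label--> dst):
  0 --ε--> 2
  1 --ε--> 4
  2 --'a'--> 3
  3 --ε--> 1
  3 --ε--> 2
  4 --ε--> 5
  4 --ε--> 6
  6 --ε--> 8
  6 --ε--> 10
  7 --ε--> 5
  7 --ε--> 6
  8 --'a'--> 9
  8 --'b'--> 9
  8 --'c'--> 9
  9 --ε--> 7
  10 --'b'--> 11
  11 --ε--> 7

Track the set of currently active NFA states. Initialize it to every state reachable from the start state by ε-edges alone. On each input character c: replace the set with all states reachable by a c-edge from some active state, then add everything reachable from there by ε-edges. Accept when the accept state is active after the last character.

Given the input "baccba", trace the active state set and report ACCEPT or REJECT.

Answer: REJECT

Steps:
initial (ε-close {0}): {0,2}
'b' @ 1: {}  — state set empty
rest 'accba' ignored (set empty)
after full input: {}  (accept=5 not in)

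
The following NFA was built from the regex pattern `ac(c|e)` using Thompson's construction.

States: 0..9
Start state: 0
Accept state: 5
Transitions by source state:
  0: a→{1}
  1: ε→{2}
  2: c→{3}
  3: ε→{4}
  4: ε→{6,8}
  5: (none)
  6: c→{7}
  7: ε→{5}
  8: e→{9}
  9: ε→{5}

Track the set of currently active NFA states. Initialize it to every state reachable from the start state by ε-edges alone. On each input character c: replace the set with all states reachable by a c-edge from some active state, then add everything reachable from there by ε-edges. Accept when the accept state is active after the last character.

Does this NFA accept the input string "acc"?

Answer: ACCEPT

Trace:
start: ε-closure({0}) = {0}
'a' @ 1: {1,2}
'c' @ 2: {3,4,6,8}
'c' @ 3: {5,7}  ✓accept
end set {5,7} — state 5 in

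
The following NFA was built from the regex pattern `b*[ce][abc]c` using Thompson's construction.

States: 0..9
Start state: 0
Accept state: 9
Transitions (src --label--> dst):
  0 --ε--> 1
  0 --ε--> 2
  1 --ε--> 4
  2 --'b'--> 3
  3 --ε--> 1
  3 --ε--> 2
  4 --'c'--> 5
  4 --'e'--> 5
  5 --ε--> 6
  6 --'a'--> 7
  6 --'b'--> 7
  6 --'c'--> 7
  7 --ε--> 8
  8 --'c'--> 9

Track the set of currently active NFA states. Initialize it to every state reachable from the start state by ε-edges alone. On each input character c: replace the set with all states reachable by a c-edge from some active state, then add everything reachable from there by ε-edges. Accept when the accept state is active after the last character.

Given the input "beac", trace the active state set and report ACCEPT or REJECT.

initial (ε-close {0}): {0,1,2,4}
'b' @ 1: {1,2,3,4}
'e' @ 2: {5,6}
'a' @ 3: {7,8}
'c' @ 4: {9}  ✓accept
end set {9} — state 9 in

Answer: ACCEPT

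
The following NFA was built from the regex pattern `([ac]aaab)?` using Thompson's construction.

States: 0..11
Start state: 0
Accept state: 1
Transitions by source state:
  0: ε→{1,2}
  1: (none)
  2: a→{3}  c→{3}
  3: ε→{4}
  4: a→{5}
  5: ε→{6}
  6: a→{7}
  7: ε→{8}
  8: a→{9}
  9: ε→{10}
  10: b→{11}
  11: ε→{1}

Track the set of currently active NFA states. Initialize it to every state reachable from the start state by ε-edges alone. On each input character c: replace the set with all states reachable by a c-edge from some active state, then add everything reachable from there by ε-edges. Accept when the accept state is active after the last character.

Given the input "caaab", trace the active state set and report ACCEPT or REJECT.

start: ε-closure({0}) = {0,1,2}
'c' @ 1: {3,4}
'a' @ 2: {5,6}
'a' @ 3: {7,8}
'a' @ 4: {9,10}
'b' @ 5: {1,11}  (accept∈set)
after full input: {1,11}  (accept=1 in)

Answer: ACCEPT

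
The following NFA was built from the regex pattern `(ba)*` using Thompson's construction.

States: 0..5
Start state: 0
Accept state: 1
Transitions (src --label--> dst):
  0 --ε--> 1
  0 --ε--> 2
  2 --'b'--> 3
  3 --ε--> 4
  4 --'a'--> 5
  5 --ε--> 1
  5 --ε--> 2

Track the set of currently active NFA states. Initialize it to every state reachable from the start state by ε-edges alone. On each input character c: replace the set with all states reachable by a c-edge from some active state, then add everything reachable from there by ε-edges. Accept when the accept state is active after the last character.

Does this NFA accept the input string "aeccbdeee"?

S₀ = ε-closure({0}) = {0,1,2}
'a' @ 1: {}  — no active states
rest 'eccbdeee' ignored (set empty)
end set {} — state 1 not in

Answer: REJECT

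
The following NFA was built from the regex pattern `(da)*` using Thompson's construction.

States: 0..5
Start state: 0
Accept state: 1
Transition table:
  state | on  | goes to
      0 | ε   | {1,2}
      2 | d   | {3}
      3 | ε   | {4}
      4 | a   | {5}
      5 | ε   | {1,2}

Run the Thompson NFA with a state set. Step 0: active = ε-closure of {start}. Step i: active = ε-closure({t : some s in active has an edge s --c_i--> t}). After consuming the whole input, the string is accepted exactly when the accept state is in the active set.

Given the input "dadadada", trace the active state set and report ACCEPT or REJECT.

Answer: ACCEPT

Trace:
S₀ = ε-closure({0}) = {0,1,2}
'd' @ 1: {3,4}
'a' @ 2: {1,2,5}  ✓accept
'd' @ 3: {3,4}
'a' @ 4: {1,2,5}  ✓accept
'd' @ 5: {3,4}
'a' @ 6: {1,2,5}  ✓accept
'd' @ 7: {3,4}
'a' @ 8: {1,2,5}  ✓accept
final: {1,2,5}; accept 1 in set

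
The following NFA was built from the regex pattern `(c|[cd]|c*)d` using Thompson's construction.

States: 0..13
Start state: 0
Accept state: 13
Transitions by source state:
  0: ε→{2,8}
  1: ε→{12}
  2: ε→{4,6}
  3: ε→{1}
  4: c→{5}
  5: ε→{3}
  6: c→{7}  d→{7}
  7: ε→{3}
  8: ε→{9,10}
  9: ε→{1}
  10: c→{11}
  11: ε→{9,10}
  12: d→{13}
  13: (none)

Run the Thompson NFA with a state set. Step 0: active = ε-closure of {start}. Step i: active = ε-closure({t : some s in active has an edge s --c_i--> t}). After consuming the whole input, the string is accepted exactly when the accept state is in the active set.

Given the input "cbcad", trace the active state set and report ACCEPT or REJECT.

initial (ε-close {0}): {0,1,2,4,6,8,9,10,12}
'c' @ 1: {1,3,5,7,9,10,11,12}
'b' @ 2: {}  — state set empty
rest 'cad' ignored (set empty)
final: {}; accept 13 not in set

Answer: REJECT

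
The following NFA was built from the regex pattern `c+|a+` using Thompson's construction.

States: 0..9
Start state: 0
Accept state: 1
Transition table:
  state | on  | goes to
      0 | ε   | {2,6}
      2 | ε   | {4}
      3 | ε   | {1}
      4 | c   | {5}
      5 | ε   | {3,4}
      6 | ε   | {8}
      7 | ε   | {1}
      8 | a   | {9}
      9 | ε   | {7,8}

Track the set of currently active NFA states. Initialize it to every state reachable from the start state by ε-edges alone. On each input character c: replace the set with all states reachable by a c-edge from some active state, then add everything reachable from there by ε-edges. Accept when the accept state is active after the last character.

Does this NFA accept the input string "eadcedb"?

Answer: REJECT

Trace:
start: ε-closure({0}) = {0,2,4,6,8}
'e' @ 1: {}  — state set empty
rest 'adcedb' ignored (set empty)
final: {}; accept 1 not in set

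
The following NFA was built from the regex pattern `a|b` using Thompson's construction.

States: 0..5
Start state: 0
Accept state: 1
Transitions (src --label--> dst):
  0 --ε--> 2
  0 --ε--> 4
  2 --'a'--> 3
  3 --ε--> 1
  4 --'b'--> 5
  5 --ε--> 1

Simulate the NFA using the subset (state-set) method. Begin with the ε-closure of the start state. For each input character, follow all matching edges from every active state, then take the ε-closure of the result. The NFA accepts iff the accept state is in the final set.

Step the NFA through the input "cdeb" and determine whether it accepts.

Answer: REJECT

Derivation:
start: ε-closure({0}) = {0,2,4}
'c' @ 1: {}  — no active states
rest 'deb' ignored (set empty)
end set {} — state 1 not in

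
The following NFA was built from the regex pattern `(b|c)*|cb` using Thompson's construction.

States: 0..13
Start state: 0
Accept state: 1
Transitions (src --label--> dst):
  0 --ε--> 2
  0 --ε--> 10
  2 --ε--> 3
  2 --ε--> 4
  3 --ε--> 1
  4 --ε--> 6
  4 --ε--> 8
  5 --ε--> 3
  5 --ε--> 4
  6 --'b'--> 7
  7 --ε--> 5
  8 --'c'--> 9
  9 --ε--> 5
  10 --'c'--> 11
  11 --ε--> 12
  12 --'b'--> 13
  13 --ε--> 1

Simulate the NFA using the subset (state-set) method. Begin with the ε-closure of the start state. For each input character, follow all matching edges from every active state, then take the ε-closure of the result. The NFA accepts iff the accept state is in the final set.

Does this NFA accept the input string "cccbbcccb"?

Answer: ACCEPT

Derivation:
initial (ε-close {0}): {0,1,2,3,4,6,8,10}
'c' @ 1: {1,3,4,5,6,8,9,11,12}  ✓accept
'c' @ 2: {1,3,4,5,6,8,9}  ✓accept
'c' @ 3: {1,3,4,5,6,8,9}  ✓accept
'b' @ 4: {1,3,4,5,6,7,8}  ✓accept
'b' @ 5: {1,3,4,5,6,7,8}  ✓accept
'c' @ 6: {1,3,4,5,6,8,9}  ✓accept
'c' @ 7: {1,3,4,5,6,8,9}  ✓accept
'c' @ 8: {1,3,4,5,6,8,9}  ✓accept
'b' @ 9: {1,3,4,5,6,7,8}  ✓accept
end set {1,3,4,5,6,7,8} — state 1 in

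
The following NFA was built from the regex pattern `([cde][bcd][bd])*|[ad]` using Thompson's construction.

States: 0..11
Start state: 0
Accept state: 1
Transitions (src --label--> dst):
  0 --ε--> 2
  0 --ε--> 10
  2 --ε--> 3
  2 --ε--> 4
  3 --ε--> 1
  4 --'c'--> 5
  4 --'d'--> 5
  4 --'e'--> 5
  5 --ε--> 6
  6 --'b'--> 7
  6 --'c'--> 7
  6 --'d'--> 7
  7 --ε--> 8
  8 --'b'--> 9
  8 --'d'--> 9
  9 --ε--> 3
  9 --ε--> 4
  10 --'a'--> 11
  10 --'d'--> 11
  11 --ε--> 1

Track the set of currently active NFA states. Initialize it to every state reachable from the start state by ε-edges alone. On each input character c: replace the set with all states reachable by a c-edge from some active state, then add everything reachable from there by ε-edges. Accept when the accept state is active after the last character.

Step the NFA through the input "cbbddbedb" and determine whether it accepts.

Answer: ACCEPT

Trace:
S₀ = ε-closure({0}) = {0,1,2,3,4,10}
'c' @ 1: {5,6}
'b' @ 2: {7,8}
'b' @ 3: {1,3,4,9}  [accepting]
'd' @ 4: {5,6}
'd' @ 5: {7,8}
'b' @ 6: {1,3,4,9}  [accepting]
'e' @ 7: {5,6}
'd' @ 8: {7,8}
'b' @ 9: {1,3,4,9}  [accepting]
final: {1,3,4,9}; accept 1 in set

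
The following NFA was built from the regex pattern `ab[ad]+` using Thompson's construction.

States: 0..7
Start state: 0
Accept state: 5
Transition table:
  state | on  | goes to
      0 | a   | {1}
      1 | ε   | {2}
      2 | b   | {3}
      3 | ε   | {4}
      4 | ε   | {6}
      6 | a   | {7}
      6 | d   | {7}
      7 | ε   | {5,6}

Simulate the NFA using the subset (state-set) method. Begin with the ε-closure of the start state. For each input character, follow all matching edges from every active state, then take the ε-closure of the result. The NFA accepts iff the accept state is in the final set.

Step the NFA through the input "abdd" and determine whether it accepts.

Answer: ACCEPT

Steps:
initial (ε-close {0}): {0}
'a' @ 1: {1,2}
'b' @ 2: {3,4,6}
'd' @ 3: {5,6,7}  (accept∈set)
'd' @ 4: {5,6,7}  (accept∈set)
after full input: {5,6,7}  (accept=5 in)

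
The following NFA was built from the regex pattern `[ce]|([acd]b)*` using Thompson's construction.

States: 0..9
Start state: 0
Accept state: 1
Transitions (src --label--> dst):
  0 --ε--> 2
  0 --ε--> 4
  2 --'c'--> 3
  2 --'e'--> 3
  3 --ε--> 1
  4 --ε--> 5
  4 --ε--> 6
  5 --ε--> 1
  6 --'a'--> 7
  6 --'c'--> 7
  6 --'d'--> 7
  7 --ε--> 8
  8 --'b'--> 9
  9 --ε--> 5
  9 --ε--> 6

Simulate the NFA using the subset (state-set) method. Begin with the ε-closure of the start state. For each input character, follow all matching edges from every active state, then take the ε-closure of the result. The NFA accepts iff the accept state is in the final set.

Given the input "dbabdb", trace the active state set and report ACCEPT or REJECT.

Answer: ACCEPT

Steps:
start: ε-closure({0}) = {0,1,2,4,5,6}
'd' @ 1: {7,8}
'b' @ 2: {1,5,6,9}  (accept∈set)
'a' @ 3: {7,8}
'b' @ 4: {1,5,6,9}  (accept∈set)
'd' @ 5: {7,8}
'b' @ 6: {1,5,6,9}  (accept∈set)
after full input: {1,5,6,9}  (accept=1 in)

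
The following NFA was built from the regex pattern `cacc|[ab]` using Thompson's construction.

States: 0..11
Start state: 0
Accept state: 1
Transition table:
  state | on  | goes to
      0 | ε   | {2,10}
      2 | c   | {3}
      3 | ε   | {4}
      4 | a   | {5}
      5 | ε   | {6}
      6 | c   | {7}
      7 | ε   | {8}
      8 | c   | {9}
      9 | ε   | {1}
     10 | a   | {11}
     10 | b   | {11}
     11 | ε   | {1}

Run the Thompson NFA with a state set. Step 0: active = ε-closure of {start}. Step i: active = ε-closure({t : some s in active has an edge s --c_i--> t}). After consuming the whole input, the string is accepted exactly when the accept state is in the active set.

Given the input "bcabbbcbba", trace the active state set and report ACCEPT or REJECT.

Answer: REJECT

Steps:
initial (ε-close {0}): {0,2,10}
'b' @ 1: {1,11}  [accepting]
'c' @ 2: {}  — state set empty
rest 'abbbcbba' ignored (set empty)
final: {}; accept 1 not in set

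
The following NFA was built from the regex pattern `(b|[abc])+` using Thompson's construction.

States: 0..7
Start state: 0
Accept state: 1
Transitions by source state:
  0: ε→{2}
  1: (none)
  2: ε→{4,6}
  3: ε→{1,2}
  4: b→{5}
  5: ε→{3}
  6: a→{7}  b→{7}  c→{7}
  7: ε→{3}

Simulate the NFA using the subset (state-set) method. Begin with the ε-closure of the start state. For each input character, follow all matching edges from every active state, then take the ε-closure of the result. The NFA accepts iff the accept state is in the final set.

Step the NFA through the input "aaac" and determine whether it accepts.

Answer: ACCEPT

Trace:
S₀ = ε-closure({0}) = {0,2,4,6}
'a' @ 1: {1,2,3,4,6,7}  (accept∈set)
'a' @ 2: {1,2,3,4,6,7}  (accept∈set)
'a' @ 3: {1,2,3,4,6,7}  (accept∈set)
'c' @ 4: {1,2,3,4,6,7}  (accept∈set)
final: {1,2,3,4,6,7}; accept 1 in set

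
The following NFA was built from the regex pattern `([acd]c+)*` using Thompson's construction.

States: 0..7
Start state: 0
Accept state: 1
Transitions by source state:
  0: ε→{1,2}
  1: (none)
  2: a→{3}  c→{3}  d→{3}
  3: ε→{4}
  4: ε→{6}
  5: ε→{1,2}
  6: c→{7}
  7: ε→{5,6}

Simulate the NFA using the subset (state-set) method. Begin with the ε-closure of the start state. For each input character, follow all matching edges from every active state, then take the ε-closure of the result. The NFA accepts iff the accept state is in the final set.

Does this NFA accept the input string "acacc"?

Answer: ACCEPT

Trace:
initial (ε-close {0}): {0,1,2}
'a' @ 1: {3,4,6}
'c' @ 2: {1,2,5,6,7}  ✓accept
'a' @ 3: {3,4,6}
'c' @ 4: {1,2,5,6,7}  ✓accept
'c' @ 5: {1,2,3,4,5,6,7}  ✓accept
final: {1,2,3,4,5,6,7}; accept 1 in set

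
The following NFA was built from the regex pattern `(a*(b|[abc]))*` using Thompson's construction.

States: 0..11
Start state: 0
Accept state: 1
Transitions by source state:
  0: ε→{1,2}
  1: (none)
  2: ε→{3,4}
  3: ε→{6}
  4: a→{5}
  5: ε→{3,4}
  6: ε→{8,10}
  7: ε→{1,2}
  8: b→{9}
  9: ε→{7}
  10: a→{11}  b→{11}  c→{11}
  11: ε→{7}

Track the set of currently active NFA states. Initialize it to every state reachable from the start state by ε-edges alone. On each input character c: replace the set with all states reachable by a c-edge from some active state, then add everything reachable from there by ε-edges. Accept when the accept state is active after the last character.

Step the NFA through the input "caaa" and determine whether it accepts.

Answer: ACCEPT

Derivation:
S₀ = ε-closure({0}) = {0,1,2,3,4,6,8,10}
'c' @ 1: {1,2,3,4,6,7,8,10,11}  (accept∈set)
'a' @ 2: {1,2,3,4,5,6,7,8,10,11}  (accept∈set)
'a' @ 3: {1,2,3,4,5,6,7,8,10,11}  (accept∈set)
'a' @ 4: {1,2,3,4,5,6,7,8,10,11}  (accept∈set)
after full input: {1,2,3,4,5,6,7,8,10,11}  (accept=1 in)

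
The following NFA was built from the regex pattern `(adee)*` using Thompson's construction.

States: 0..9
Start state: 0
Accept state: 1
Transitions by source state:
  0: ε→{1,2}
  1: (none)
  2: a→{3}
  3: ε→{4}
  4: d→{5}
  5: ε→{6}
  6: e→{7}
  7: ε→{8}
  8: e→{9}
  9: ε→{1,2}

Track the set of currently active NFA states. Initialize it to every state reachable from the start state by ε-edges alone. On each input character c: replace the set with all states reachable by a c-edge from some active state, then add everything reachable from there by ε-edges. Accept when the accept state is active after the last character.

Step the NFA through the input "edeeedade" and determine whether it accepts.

Answer: REJECT

Trace:
initial (ε-close {0}): {0,1,2}
'e' @ 1: {}  — state set empty
rest 'deeedade' ignored (set empty)
final: {}; accept 1 not in set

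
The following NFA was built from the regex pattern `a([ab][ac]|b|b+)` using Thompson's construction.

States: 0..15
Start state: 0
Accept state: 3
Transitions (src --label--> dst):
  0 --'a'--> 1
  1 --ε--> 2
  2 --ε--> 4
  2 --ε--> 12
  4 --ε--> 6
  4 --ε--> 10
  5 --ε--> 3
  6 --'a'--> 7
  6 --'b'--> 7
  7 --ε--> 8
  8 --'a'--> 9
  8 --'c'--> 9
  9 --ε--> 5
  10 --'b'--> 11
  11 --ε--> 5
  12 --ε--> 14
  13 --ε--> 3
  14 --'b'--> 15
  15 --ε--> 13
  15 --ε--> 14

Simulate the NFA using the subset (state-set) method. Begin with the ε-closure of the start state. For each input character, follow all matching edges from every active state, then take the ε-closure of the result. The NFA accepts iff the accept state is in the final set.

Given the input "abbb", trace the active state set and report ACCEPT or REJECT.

Answer: ACCEPT

Derivation:
S₀ = ε-closure({0}) = {0}
'a' @ 1: {1,2,4,6,10,12,14}
'b' @ 2: {3,5,7,8,11,13,14,15}  ✓accept
'b' @ 3: {3,13,14,15}  ✓accept
'b' @ 4: {3,13,14,15}  ✓accept
final: {3,13,14,15}; accept 3 in set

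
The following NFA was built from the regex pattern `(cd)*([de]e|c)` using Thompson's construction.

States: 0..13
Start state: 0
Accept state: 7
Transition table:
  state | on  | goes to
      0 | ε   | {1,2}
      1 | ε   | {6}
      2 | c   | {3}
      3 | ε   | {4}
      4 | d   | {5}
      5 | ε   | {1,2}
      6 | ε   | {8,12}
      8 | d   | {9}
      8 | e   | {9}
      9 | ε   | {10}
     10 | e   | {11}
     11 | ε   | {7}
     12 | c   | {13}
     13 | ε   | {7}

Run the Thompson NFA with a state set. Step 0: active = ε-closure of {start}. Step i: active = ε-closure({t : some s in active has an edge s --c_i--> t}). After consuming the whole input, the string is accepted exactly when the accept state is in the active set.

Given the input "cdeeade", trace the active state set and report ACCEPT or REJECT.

Answer: REJECT

Trace:
start: ε-closure({0}) = {0,1,2,6,8,12}
'c' @ 1: {3,4,7,13}  (accept∈set)
'd' @ 2: {1,2,5,6,8,12}
'e' @ 3: {9,10}
'e' @ 4: {7,11}  (accept∈set)
'a' @ 5: {}  — no active states
rest 'de' ignored (set empty)
end set {} — state 7 not in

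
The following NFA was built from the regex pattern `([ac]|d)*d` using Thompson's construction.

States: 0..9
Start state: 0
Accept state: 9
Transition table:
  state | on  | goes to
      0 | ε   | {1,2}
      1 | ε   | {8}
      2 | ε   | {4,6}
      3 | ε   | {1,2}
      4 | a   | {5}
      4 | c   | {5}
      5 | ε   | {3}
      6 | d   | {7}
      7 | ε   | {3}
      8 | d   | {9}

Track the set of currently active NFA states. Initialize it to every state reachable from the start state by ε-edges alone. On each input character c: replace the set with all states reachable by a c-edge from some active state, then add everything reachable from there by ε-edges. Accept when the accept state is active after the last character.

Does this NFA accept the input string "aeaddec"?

start: ε-closure({0}) = {0,1,2,4,6,8}
'a' @ 1: {1,2,3,4,5,6,8}
'e' @ 2: {}  — dead — no transitions
rest 'addec' ignored (set empty)
after full input: {}  (accept=9 not in)

Answer: REJECT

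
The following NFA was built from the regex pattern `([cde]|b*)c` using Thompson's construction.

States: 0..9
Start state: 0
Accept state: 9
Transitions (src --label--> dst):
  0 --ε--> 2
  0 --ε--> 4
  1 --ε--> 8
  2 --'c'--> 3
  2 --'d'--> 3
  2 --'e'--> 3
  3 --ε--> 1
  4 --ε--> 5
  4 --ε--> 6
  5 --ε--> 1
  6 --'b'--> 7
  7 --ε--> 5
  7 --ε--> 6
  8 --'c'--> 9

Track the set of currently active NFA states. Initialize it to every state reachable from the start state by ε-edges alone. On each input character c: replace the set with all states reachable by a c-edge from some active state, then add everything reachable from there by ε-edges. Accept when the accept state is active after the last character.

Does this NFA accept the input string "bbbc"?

Answer: ACCEPT

Trace:
start: ε-closure({0}) = {0,1,2,4,5,6,8}
'b' @ 1: {1,5,6,7,8}
'b' @ 2: {1,5,6,7,8}
'b' @ 3: {1,5,6,7,8}
'c' @ 4: {9}  [accepting]
end set {9} — state 9 in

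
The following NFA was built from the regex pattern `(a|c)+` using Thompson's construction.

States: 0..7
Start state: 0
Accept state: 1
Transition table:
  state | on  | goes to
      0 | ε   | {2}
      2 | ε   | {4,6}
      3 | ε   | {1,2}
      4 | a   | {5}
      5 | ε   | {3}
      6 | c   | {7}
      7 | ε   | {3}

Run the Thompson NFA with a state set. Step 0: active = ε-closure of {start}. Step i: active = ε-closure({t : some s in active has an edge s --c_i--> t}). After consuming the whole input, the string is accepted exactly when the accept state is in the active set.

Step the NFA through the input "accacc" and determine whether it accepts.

S₀ = ε-closure({0}) = {0,2,4,6}
'a' @ 1: {1,2,3,4,5,6}  (accept∈set)
'c' @ 2: {1,2,3,4,6,7}  (accept∈set)
'c' @ 3: {1,2,3,4,6,7}  (accept∈set)
'a' @ 4: {1,2,3,4,5,6}  (accept∈set)
'c' @ 5: {1,2,3,4,6,7}  (accept∈set)
'c' @ 6: {1,2,3,4,6,7}  (accept∈set)
final: {1,2,3,4,6,7}; accept 1 in set

Answer: ACCEPT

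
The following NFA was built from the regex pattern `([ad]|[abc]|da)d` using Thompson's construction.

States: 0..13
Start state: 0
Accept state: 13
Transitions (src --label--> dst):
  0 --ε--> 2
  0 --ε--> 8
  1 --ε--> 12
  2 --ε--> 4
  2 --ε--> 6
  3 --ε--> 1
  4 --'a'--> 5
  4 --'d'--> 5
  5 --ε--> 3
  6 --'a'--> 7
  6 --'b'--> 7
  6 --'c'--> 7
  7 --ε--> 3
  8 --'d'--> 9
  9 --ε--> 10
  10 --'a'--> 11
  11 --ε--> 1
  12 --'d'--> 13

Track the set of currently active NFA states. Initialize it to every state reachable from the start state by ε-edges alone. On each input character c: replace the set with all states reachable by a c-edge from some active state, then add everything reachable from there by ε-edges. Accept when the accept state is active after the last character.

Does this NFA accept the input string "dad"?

Answer: ACCEPT

Trace:
S₀ = ε-closure({0}) = {0,2,4,6,8}
'd' @ 1: {1,3,5,9,10,12}
'a' @ 2: {1,11,12}
'd' @ 3: {13}  [accepting]
end set {13} — state 13 in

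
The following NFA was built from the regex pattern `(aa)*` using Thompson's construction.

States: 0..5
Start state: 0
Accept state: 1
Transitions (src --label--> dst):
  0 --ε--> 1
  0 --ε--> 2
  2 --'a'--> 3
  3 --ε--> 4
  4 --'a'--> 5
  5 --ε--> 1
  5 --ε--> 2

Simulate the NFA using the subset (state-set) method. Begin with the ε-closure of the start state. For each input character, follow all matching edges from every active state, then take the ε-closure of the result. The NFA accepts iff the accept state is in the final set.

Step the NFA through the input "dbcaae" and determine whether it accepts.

Answer: REJECT

Steps:
initial (ε-close {0}): {0,1,2}
'd' @ 1: {}  — no active states
rest 'bcaae' ignored (set empty)
after full input: {}  (accept=1 not in)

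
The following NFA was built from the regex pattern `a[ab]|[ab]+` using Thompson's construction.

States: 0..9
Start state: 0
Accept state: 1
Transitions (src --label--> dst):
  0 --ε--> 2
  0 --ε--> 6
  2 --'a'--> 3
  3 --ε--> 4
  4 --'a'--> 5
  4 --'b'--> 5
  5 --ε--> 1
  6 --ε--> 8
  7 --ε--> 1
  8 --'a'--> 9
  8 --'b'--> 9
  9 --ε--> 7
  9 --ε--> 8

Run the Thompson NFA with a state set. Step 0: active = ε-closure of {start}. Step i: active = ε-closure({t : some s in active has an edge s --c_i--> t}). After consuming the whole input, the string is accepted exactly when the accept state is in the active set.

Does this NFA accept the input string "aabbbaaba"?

Answer: ACCEPT

Steps:
start: ε-closure({0}) = {0,2,6,8}
'a' @ 1: {1,3,4,7,8,9}  [accepting]
'a' @ 2: {1,5,7,8,9}  [accepting]
'b' @ 3: {1,7,8,9}  [accepting]
'b' @ 4: {1,7,8,9}  [accepting]
'b' @ 5: {1,7,8,9}  [accepting]
'a' @ 6: {1,7,8,9}  [accepting]
'a' @ 7: {1,7,8,9}  [accepting]
'b' @ 8: {1,7,8,9}  [accepting]
'a' @ 9: {1,7,8,9}  [accepting]
after full input: {1,7,8,9}  (accept=1 in)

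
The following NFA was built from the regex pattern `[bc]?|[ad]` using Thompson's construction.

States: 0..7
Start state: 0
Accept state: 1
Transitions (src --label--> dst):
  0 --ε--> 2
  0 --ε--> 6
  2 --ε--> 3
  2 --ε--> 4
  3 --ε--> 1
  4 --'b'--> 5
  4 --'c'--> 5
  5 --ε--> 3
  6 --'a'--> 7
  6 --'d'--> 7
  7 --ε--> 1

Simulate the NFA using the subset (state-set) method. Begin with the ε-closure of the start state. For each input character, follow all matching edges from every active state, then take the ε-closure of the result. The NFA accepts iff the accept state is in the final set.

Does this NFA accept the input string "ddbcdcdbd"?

Answer: REJECT

Steps:
start: ε-closure({0}) = {0,1,2,3,4,6}
'd' @ 1: {1,7}  (accept∈set)
'd' @ 2: {}  — state set empty
rest 'bcdcdbd' ignored (set empty)
after full input: {}  (accept=1 not in)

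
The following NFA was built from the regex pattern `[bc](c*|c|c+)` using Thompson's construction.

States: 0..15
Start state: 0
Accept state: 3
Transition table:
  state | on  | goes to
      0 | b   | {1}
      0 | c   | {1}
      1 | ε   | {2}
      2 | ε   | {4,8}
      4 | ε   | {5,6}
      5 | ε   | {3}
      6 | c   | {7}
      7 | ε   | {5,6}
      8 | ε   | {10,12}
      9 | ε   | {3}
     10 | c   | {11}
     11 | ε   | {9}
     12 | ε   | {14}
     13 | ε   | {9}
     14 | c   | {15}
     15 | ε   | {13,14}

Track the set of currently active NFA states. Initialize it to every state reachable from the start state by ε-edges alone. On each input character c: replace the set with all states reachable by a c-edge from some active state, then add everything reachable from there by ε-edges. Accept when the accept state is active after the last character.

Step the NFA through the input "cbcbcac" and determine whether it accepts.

Answer: REJECT

Derivation:
initial (ε-close {0}): {0}
'c' @ 1: {1,2,3,4,5,6,8,10,12,14}  ✓accept
'b' @ 2: {}  — state set empty
rest 'cbcac' ignored (set empty)
after full input: {}  (accept=3 not in)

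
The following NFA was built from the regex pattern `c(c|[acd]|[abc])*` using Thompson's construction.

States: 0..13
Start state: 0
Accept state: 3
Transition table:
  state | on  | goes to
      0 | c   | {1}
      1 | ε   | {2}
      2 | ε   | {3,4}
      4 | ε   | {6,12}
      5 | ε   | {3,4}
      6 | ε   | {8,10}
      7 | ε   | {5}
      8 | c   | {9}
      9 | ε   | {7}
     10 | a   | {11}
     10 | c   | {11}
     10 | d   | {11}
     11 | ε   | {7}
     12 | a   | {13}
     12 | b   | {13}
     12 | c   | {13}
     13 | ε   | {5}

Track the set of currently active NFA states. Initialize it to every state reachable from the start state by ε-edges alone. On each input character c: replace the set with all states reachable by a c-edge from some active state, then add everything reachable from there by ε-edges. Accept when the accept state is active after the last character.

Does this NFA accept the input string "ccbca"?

initial (ε-close {0}): {0}
'c' @ 1: {1,2,3,4,6,8,10,12}  ✓accept
'c' @ 2: {3,4,5,6,7,8,9,10,11,12,13}  ✓accept
'b' @ 3: {3,4,5,6,8,10,12,13}  ✓accept
'c' @ 4: {3,4,5,6,7,8,9,10,11,12,13}  ✓accept
'a' @ 5: {3,4,5,6,7,8,10,11,12,13}  ✓accept
end set {3,4,5,6,7,8,10,11,12,13} — state 3 in

Answer: ACCEPT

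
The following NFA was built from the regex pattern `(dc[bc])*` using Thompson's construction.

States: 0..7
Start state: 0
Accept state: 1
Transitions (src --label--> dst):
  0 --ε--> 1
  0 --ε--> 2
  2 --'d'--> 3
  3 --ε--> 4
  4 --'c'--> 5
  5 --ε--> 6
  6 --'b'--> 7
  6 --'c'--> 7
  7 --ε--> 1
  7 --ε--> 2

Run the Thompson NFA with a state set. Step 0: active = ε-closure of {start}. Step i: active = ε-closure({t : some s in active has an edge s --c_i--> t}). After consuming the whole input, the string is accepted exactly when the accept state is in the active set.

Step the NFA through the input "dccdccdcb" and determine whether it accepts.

Answer: ACCEPT

Derivation:
S₀ = ε-closure({0}) = {0,1,2}
'd' @ 1: {3,4}
'c' @ 2: {5,6}
'c' @ 3: {1,2,7}  (accept∈set)
'd' @ 4: {3,4}
'c' @ 5: {5,6}
'c' @ 6: {1,2,7}  (accept∈set)
'd' @ 7: {3,4}
'c' @ 8: {5,6}
'b' @ 9: {1,2,7}  (accept∈set)
end set {1,2,7} — state 1 in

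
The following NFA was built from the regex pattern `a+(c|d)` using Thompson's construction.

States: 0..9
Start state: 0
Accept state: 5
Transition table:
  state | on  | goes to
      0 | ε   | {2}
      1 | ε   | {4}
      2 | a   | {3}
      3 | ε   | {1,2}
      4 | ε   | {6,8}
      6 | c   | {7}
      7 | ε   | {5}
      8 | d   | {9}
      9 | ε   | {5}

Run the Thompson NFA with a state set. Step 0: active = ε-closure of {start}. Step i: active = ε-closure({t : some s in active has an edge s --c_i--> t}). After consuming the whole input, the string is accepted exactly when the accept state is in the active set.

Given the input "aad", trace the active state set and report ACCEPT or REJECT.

Answer: ACCEPT

Steps:
initial (ε-close {0}): {0,2}
'a' @ 1: {1,2,3,4,6,8}
'a' @ 2: {1,2,3,4,6,8}
'd' @ 3: {5,9}  (accept∈set)
final: {5,9}; accept 5 in set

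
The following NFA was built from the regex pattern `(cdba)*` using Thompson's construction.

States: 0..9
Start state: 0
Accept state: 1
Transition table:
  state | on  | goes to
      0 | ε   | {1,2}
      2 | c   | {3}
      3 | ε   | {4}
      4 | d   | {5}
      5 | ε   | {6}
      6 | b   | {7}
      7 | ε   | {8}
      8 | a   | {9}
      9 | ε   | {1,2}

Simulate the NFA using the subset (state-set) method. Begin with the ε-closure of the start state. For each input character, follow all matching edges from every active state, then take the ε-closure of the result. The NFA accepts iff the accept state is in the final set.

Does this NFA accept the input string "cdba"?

S₀ = ε-closure({0}) = {0,1,2}
'c' @ 1: {3,4}
'd' @ 2: {5,6}
'b' @ 3: {7,8}
'a' @ 4: {1,2,9}  ✓accept
end set {1,2,9} — state 1 in

Answer: ACCEPT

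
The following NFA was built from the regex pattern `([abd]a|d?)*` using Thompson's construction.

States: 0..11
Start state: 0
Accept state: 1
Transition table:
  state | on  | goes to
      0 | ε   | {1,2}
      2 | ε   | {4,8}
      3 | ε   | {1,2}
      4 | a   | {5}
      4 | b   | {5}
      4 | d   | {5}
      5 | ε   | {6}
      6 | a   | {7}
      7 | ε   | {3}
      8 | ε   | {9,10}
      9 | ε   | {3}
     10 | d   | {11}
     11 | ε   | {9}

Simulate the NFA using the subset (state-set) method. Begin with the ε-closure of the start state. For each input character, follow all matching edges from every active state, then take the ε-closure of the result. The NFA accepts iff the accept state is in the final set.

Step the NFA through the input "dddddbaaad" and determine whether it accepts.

initial (ε-close {0}): {0,1,2,3,4,8,9,10}
'd' @ 1: {1,2,3,4,5,6,8,9,10,11}  (accept∈set)
'd' @ 2: {1,2,3,4,5,6,8,9,10,11}  (accept∈set)
'd' @ 3: {1,2,3,4,5,6,8,9,10,11}  (accept∈set)
'd' @ 4: {1,2,3,4,5,6,8,9,10,11}  (accept∈set)
'd' @ 5: {1,2,3,4,5,6,8,9,10,11}  (accept∈set)
'b' @ 6: {5,6}
'a' @ 7: {1,2,3,4,7,8,9,10}  (accept∈set)
'a' @ 8: {5,6}
'a' @ 9: {1,2,3,4,7,8,9,10}  (accept∈set)
'd' @ 10: {1,2,3,4,5,6,8,9,10,11}  (accept∈set)
final: {1,2,3,4,5,6,8,9,10,11}; accept 1 in set

Answer: ACCEPT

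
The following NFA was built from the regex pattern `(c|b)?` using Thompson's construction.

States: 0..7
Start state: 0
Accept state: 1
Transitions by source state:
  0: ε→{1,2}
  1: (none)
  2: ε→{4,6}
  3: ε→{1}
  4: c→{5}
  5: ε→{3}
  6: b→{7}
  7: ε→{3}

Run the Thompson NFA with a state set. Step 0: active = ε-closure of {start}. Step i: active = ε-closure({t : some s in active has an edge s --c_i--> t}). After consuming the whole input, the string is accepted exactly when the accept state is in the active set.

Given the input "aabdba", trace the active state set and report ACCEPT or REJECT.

Answer: REJECT

Derivation:
initial (ε-close {0}): {0,1,2,4,6}
'a' @ 1: {}  — state set empty
rest 'abdba' ignored (set empty)
end set {} — state 1 not in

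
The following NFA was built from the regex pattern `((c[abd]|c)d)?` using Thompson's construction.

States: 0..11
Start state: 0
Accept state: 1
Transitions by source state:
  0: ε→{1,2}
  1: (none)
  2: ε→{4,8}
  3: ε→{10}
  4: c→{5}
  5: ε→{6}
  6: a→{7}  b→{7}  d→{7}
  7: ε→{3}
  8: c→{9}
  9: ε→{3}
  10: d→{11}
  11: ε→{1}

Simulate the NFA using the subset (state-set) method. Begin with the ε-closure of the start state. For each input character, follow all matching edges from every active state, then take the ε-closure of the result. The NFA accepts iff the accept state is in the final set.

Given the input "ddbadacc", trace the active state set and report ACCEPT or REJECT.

Answer: REJECT

Derivation:
start: ε-closure({0}) = {0,1,2,4,8}
'd' @ 1: {}  — no active states
rest 'dbadacc' ignored (set empty)
end set {} — state 1 not in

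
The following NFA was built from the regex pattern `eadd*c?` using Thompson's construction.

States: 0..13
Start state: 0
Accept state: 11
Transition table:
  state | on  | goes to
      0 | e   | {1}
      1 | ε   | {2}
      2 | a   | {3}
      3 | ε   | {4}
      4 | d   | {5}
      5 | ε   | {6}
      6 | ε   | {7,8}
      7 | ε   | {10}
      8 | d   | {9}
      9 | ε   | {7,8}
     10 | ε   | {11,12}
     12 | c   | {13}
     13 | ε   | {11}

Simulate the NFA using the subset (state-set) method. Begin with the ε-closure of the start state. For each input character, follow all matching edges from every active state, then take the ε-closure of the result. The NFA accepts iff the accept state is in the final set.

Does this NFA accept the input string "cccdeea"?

Answer: REJECT

Steps:
S₀ = ε-closure({0}) = {0}
'c' @ 1: {}  — dead — no transitions
rest 'ccdeea' ignored (set empty)
end set {} — state 11 not in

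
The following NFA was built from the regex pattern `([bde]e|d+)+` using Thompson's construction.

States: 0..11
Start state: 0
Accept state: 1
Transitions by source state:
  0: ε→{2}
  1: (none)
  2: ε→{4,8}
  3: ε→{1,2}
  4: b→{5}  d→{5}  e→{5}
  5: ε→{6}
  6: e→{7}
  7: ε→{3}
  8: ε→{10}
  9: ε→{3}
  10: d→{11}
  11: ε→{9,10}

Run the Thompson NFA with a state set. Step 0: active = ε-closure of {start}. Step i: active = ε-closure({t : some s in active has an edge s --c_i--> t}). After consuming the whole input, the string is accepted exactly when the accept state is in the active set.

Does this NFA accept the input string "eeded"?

S₀ = ε-closure({0}) = {0,2,4,8,10}
'e' @ 1: {5,6}
'e' @ 2: {1,2,3,4,7,8,10}  ✓accept
'd' @ 3: {1,2,3,4,5,6,8,9,10,11}  ✓accept
'e' @ 4: {1,2,3,4,5,6,7,8,10}  ✓accept
'd' @ 5: {1,2,3,4,5,6,8,9,10,11}  ✓accept
end set {1,2,3,4,5,6,8,9,10,11} — state 1 in

Answer: ACCEPT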